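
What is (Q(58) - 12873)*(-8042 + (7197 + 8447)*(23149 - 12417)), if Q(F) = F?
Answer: -2151425335290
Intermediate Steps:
(Q(58) - 12873)*(-8042 + (7197 + 8447)*(23149 - 12417)) = (58 - 12873)*(-8042 + (7197 + 8447)*(23149 - 12417)) = -12815*(-8042 + 15644*10732) = -12815*(-8042 + 167891408) = -12815*167883366 = -2151425335290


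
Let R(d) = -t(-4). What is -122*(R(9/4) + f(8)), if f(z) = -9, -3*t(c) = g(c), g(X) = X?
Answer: 3782/3 ≈ 1260.7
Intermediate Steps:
t(c) = -c/3
R(d) = -4/3 (R(d) = -(-1)*(-4)/3 = -1*4/3 = -4/3)
-122*(R(9/4) + f(8)) = -122*(-4/3 - 9) = -122*(-31/3) = 3782/3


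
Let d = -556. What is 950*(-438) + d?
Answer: -416656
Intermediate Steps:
950*(-438) + d = 950*(-438) - 556 = -416100 - 556 = -416656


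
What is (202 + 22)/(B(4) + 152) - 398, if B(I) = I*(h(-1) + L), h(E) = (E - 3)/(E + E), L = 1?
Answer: -16262/41 ≈ -396.63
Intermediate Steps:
h(E) = (-3 + E)/(2*E) (h(E) = (-3 + E)/((2*E)) = (-3 + E)*(1/(2*E)) = (-3 + E)/(2*E))
B(I) = 3*I (B(I) = I*((1/2)*(-3 - 1)/(-1) + 1) = I*((1/2)*(-1)*(-4) + 1) = I*(2 + 1) = I*3 = 3*I)
(202 + 22)/(B(4) + 152) - 398 = (202 + 22)/(3*4 + 152) - 398 = 224/(12 + 152) - 398 = 224/164 - 398 = 224*(1/164) - 398 = 56/41 - 398 = -16262/41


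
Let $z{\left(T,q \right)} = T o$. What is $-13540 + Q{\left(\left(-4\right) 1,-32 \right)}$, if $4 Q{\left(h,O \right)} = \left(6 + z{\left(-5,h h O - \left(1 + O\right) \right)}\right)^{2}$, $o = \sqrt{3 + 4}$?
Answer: $- \frac{53949}{4} - 15 \sqrt{7} \approx -13527.0$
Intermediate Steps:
$o = \sqrt{7} \approx 2.6458$
$z{\left(T,q \right)} = T \sqrt{7}$
$Q{\left(h,O \right)} = \frac{\left(6 - 5 \sqrt{7}\right)^{2}}{4}$
$-13540 + Q{\left(\left(-4\right) 1,-32 \right)} = -13540 + \left(\frac{211}{4} - 15 \sqrt{7}\right) = - \frac{53949}{4} - 15 \sqrt{7}$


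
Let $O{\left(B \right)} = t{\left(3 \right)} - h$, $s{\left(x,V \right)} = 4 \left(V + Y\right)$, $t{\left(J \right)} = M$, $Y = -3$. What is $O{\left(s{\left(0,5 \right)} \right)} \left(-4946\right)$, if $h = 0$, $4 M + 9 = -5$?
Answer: $17311$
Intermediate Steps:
$M = - \frac{7}{2}$ ($M = - \frac{9}{4} + \frac{1}{4} \left(-5\right) = - \frac{9}{4} - \frac{5}{4} = - \frac{7}{2} \approx -3.5$)
$t{\left(J \right)} = - \frac{7}{2}$
$s{\left(x,V \right)} = -12 + 4 V$ ($s{\left(x,V \right)} = 4 \left(V - 3\right) = 4 \left(-3 + V\right) = -12 + 4 V$)
$O{\left(B \right)} = - \frac{7}{2}$ ($O{\left(B \right)} = - \frac{7}{2} - 0 = - \frac{7}{2} + 0 = - \frac{7}{2}$)
$O{\left(s{\left(0,5 \right)} \right)} \left(-4946\right) = \left(- \frac{7}{2}\right) \left(-4946\right) = 17311$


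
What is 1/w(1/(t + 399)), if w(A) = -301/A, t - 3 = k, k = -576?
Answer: 1/52374 ≈ 1.9093e-5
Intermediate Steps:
t = -573 (t = 3 - 576 = -573)
1/w(1/(t + 399)) = 1/(-301/(1/(-573 + 399))) = 1/(-301/(1/(-174))) = 1/(-301/(-1/174)) = 1/(-301*(-174)) = 1/52374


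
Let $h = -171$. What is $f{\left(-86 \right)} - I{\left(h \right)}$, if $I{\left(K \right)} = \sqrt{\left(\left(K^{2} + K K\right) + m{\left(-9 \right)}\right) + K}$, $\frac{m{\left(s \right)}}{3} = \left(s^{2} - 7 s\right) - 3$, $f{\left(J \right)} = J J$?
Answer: $7396 - 3 \sqrt{6526} \approx 7153.6$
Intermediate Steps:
$f{\left(J \right)} = J^{2}$
$m{\left(s \right)} = -9 - 21 s + 3 s^{2}$ ($m{\left(s \right)} = 3 \left(\left(s^{2} - 7 s\right) - 3\right) = 3 \left(-3 + s^{2} - 7 s\right) = -9 - 21 s + 3 s^{2}$)
$I{\left(K \right)} = \sqrt{423 + K + 2 K^{2}}$ ($I{\left(K \right)} = \sqrt{\left(\left(K^{2} + K K\right) - \left(-180 - 243\right)\right) + K} = \sqrt{\left(\left(K^{2} + K^{2}\right) + \left(-9 + 189 + 3 \cdot 81\right)\right) + K} = \sqrt{\left(2 K^{2} + \left(-9 + 189 + 243\right)\right) + K} = \sqrt{\left(2 K^{2} + 423\right) + K} = \sqrt{\left(423 + 2 K^{2}\right) + K} = \sqrt{423 + K + 2 K^{2}}$)
$f{\left(-86 \right)} - I{\left(h \right)} = \left(-86\right)^{2} - \sqrt{423 - 171 + 2 \left(-171\right)^{2}} = 7396 - \sqrt{423 - 171 + 2 \cdot 29241} = 7396 - \sqrt{423 - 171 + 58482} = 7396 - \sqrt{58734} = 7396 - 3 \sqrt{6526}$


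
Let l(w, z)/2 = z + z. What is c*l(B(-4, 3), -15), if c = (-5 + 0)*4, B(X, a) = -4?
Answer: 1200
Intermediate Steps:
l(w, z) = 4*z (l(w, z) = 2*(z + z) = 2*(2*z) = 4*z)
c = -20 (c = -5*4 = -20)
c*l(B(-4, 3), -15) = -80*(-15) = -20*(-60) = 1200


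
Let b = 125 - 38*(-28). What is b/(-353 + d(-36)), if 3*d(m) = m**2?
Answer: 1189/79 ≈ 15.051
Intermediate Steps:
d(m) = m**2/3
b = 1189 (b = 125 + 1064 = 1189)
b/(-353 + d(-36)) = 1189/(-353 + (1/3)*(-36)**2) = 1189/(-353 + (1/3)*1296) = 1189/(-353 + 432) = 1189/79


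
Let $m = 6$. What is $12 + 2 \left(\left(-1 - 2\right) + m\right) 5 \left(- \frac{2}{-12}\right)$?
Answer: $17$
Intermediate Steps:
$12 + 2 \left(\left(-1 - 2\right) + m\right) 5 \left(- \frac{2}{-12}\right) = 12 + 2 \left(\left(-1 - 2\right) + 6\right) 5 \left(- \frac{2}{-12}\right) = 12 + 2 \left(-3 + 6\right) 5 \left(\left(-2\right) \left(- \frac{1}{12}\right)\right) = 12 + 2 \cdot 3 \cdot 5 \cdot \frac{1}{6} = 12 + 6 \cdot 5 \cdot \frac{1}{6} = 12 + 30 \cdot \frac{1}{6} = 12 + 5 = 17$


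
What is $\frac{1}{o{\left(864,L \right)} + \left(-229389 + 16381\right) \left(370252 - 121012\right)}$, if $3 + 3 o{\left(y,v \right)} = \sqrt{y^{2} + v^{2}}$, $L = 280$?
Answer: $- \frac{477811025289}{25367041765302821123273} - \frac{24 \sqrt{12889}}{25367041765302821123273} \approx -1.8836 \cdot 10^{-11}$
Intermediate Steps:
$o{\left(y,v \right)} = -1 + \frac{\sqrt{v^{2} + y^{2}}}{3}$ ($o{\left(y,v \right)} = -1 + \frac{\sqrt{y^{2} + v^{2}}}{3} = -1 + \frac{\sqrt{v^{2} + y^{2}}}{3}$)
$\frac{1}{o{\left(864,L \right)} + \left(-229389 + 16381\right) \left(370252 - 121012\right)} = \frac{1}{\left(-1 + \frac{\sqrt{280^{2} + 864^{2}}}{3}\right) + \left(-229389 + 16381\right) \left(370252 - 121012\right)} = \frac{1}{\left(-1 + \frac{\sqrt{78400 + 746496}}{3}\right) - 53090113920} = \frac{1}{\left(-1 + \frac{\sqrt{824896}}{3}\right) - 53090113920} = \frac{1}{\left(-1 + \frac{8 \sqrt{12889}}{3}\right) - 53090113920} = \frac{1}{-53090113921 + \frac{8 \sqrt{12889}}{3}}$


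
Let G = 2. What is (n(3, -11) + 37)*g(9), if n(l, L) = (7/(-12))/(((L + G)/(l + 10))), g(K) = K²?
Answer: 12261/4 ≈ 3065.3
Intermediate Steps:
n(l, L) = -7*(10 + l)/(12*(2 + L)) (n(l, L) = (7/(-12))/(((L + 2)/(l + 10))) = (7*(-1/12))/(((2 + L)/(10 + l))) = -7*(10 + l)/(2 + L)/12 = -7*(10 + l)/(12*(2 + L)))
(n(3, -11) + 37)*g(9) = (7*(-10 - 1*3)/(12*(2 - 11)) + 37)*9² = ((7/12)*(-10 - 3)/(-9) + 37)*81 = ((7/12)*(-⅑)*(-13) + 37)*81 = (91/108 + 37)*81 = (4087/108)*81 = 12261/4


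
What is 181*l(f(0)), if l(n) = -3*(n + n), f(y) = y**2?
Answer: 0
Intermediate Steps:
l(n) = -6*n
181*l(f(0)) = 181*(-6*0**2) = 181*(-6*0) = 181*0 = 0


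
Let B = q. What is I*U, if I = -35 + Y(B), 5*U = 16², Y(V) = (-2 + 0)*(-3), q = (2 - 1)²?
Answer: -7424/5 ≈ -1484.8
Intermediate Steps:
q = 1 (q = 1² = 1)
B = 1
Y(V) = 6 (Y(V) = -2*(-3) = 6)
U = 256/5 (U = (⅕)*16² = (⅕)*256 = 256/5 ≈ 51.200)
I = -29 (I = -35 + 6 = -29)
I*U = -29*256/5 = -7424/5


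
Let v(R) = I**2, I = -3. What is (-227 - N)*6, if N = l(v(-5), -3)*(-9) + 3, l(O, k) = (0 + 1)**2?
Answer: -1326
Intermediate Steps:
v(R) = 9 (v(R) = (-3)**2 = 9)
l(O, k) = 1 (l(O, k) = 1**2 = 1)
N = -6 (N = 1*(-9) + 3 = -9 + 3 = -6)
(-227 - N)*6 = (-227 - 1*(-6))*6 = (-227 + 6)*6 = -221*6 = -1326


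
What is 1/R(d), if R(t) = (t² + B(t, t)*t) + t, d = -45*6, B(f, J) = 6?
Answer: 1/71010 ≈ 1.4083e-5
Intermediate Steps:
d = -270
R(t) = t² + 7*t (R(t) = (t² + 6*t) + t = t² + 7*t)
1/R(d) = 1/(-270*(7 - 270)) = 1/(-270*(-263)) = 1/71010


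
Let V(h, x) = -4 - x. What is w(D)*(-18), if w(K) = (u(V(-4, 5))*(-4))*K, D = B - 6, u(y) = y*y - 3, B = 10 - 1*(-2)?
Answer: 33696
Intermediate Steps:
B = 12 (B = 10 + 2 = 12)
u(y) = -3 + y² (u(y) = y² - 3 = -3 + y²)
D = 6 (D = 12 - 6 = 6)
w(K) = -312*K (w(K) = ((-3 + (-4 - 1*5)²)*(-4))*K = ((-3 + (-4 - 5)²)*(-4))*K = ((-3 + (-9)²)*(-4))*K = ((-3 + 81)*(-4))*K = (78*(-4))*K = -312*K)
w(D)*(-18) = -312*6*(-18) = -1872*(-18) = 33696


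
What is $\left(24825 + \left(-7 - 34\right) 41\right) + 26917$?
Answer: $50061$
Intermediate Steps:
$\left(24825 + \left(-7 - 34\right) 41\right) + 26917 = \left(24825 - 1681\right) + 26917 = 23144 + 26917 = 50061$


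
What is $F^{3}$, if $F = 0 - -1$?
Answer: $1$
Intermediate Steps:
$F = 1$ ($F = 0 + 1 = 1$)
$F^{3} = 1^{3} = 1$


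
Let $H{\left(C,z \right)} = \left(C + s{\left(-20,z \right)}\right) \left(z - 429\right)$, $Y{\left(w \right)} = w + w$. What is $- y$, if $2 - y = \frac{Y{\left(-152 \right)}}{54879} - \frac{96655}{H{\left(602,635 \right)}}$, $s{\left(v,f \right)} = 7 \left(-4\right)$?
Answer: $- \frac{18318500873}{6489112476} \approx -2.823$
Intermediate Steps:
$s{\left(v,f \right)} = -28$
$Y{\left(w \right)} = 2 w$
$H{\left(C,z \right)} = \left(-429 + z\right) \left(-28 + C\right)$ ($H{\left(C,z \right)} = \left(C - 28\right) \left(z - 429\right) = \left(-28 + C\right) \left(-429 + z\right) = \left(-429 + z\right) \left(-28 + C\right)$)
$y = \frac{18318500873}{6489112476}$ ($y = 2 - \left(\frac{2 \left(-152\right)}{54879} - \frac{96655}{12012 - 258258 - 17780 + 602 \cdot 635}\right) = 2 - \left(\left(-304\right) \frac{1}{54879} - \frac{96655}{12012 - 258258 - 17780 + 382270}\right) = 2 - \left(- \frac{304}{54879} - \frac{96655}{118244}\right) = 2 - - \frac{5340275921}{6489112476} = 2 + \frac{5340275921}{6489112476} = \frac{18318500873}{6489112476} \approx 2.823$)
$- y = \left(-1\right) \frac{18318500873}{6489112476} = - \frac{18318500873}{6489112476}$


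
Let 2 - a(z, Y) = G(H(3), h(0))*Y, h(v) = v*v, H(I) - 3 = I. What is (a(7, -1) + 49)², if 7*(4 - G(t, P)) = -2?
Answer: 149769/49 ≈ 3056.5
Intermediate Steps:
H(I) = 3 + I
h(v) = v²
G(t, P) = 30/7 (G(t, P) = 4 - ⅐*(-2) = 4 + 2/7 = 30/7)
a(z, Y) = 2 - 30*Y/7
(a(7, -1) + 49)² = ((2 - 30/7*(-1)) + 49)² = ((2 + 30/7) + 49)² = (44/7 + 49)² = (387/7)² = 149769/49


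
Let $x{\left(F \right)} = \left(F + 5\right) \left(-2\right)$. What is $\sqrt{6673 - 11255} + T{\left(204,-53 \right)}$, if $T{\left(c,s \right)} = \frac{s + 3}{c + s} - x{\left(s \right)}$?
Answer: $- \frac{14546}{151} + i \sqrt{4582} \approx -96.331 + 67.69 i$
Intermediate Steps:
$x{\left(F \right)} = -10 - 2 F$ ($x{\left(F \right)} = \left(5 + F\right) \left(-2\right) = -10 - 2 F$)
$T{\left(c,s \right)} = 10 + 2 s + \frac{3 + s}{c + s}$ ($T{\left(c,s \right)} = \frac{s + 3}{c + s} - \left(-10 - 2 s\right) = \frac{3 + s}{c + s} + \left(10 + 2 s\right) = 10 + 2 s + \frac{3 + s}{c + s}$)
$\sqrt{6673 - 11255} + T{\left(204,-53 \right)} = \sqrt{6673 - 11255} + \frac{3 - 53 + 2 \cdot 204 \left(5 - 53\right) + 2 \left(-53\right) \left(5 - 53\right)}{204 - 53} = \sqrt{-4582} + \frac{3 - 53 + 2 \cdot 204 \left(-48\right) + 2 \left(-53\right) \left(-48\right)}{151} = i \sqrt{4582} + \frac{3 - 53 - 19584 + 5088}{151} = i \sqrt{4582} + \frac{1}{151} \left(-14546\right) = i \sqrt{4582} - \frac{14546}{151} = - \frac{14546}{151} + i \sqrt{4582}$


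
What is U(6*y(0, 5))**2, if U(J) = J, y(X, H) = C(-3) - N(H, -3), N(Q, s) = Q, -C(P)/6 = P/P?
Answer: 4356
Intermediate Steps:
C(P) = -6 (C(P) = -6*P/P = -6*1 = -6)
y(X, H) = -6 - H
U(6*y(0, 5))**2 = (6*(-6 - 1*5))**2 = (6*(-6 - 5))**2 = (6*(-11))**2 = (-66)**2 = 4356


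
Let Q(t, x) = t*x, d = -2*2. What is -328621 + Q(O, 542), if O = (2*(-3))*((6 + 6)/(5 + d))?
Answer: -367645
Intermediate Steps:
d = -4
O = -72 (O = (2*(-3))*((6 + 6)/(5 - 4)) = -72/1 = -72 ≈ -72.000)
-328621 + Q(O, 542) = -328621 - 72*542 = -328621 - 39024 = -367645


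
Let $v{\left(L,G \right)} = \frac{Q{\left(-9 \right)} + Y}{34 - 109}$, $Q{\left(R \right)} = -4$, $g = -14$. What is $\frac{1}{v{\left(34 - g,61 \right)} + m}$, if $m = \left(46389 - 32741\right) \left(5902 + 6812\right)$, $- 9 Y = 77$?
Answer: $\frac{675}{117126453713} \approx 5.763 \cdot 10^{-9}$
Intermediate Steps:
$Y = - \frac{77}{9}$ ($Y = \left(- \frac{1}{9}\right) 77 = - \frac{77}{9} \approx -8.5556$)
$m = 173520672$ ($m = 13648 \cdot 12714 = 173520672$)
$v{\left(L,G \right)} = \frac{113}{675}$ ($v{\left(L,G \right)} = \frac{-4 - \frac{77}{9}}{34 - 109} = - \frac{113}{9 \left(-75\right)} = \left(- \frac{113}{9}\right) \left(- \frac{1}{75}\right) = \frac{113}{675}$)
$\frac{1}{v{\left(34 - g,61 \right)} + m} = \frac{1}{\frac{113}{675} + 173520672} = \frac{1}{\frac{117126453713}{675}} = \frac{675}{117126453713}$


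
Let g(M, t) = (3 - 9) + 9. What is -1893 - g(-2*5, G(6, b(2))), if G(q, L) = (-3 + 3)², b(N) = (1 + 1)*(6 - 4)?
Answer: -1896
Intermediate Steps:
b(N) = 4 (b(N) = 2*2 = 4)
G(q, L) = 0 (G(q, L) = 0² = 0)
g(M, t) = 3 (g(M, t) = -6 + 9 = 3)
-1893 - g(-2*5, G(6, b(2))) = -1893 - 1*3 = -1893 - 3 = -1896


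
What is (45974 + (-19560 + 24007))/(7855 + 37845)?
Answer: 50421/45700 ≈ 1.1033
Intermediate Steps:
(45974 + (-19560 + 24007))/(7855 + 37845) = (45974 + 4447)/45700 = 50421*(1/45700) = 50421/45700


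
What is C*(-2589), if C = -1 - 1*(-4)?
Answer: -7767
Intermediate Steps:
C = 3 (C = -1 + 4 = 3)
C*(-2589) = 3*(-2589) = -7767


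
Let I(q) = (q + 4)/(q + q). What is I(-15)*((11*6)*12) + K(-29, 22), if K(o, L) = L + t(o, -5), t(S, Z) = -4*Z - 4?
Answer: 1642/5 ≈ 328.40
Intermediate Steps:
t(S, Z) = -4 - 4*Z
I(q) = (4 + q)/(2*q) (I(q) = (4 + q)/((2*q)) = (4 + q)*(1/(2*q)) = (4 + q)/(2*q))
K(o, L) = 16 + L (K(o, L) = L + (-4 - 4*(-5)) = L + (-4 + 20) = L + 16 = 16 + L)
I(-15)*((11*6)*12) + K(-29, 22) = ((½)*(4 - 15)/(-15))*((11*6)*12) + (16 + 22) = ((½)*(-1/15)*(-11))*(66*12) + 38 = (11/30)*792 + 38 = 1452/5 + 38 = 1642/5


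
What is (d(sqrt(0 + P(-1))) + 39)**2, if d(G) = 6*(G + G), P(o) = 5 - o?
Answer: 2385 + 936*sqrt(6) ≈ 4677.7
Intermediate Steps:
d(G) = 12*G (d(G) = 6*(2*G) = 12*G)
(d(sqrt(0 + P(-1))) + 39)**2 = (12*sqrt(0 + (5 - 1*(-1))) + 39)**2 = (12*sqrt(0 + (5 + 1)) + 39)**2 = (12*sqrt(0 + 6) + 39)**2 = (12*sqrt(6) + 39)**2 = (39 + 12*sqrt(6))**2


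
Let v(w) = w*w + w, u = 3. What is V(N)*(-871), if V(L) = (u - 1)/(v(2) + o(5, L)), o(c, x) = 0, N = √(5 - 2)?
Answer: -871/3 ≈ -290.33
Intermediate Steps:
N = √3 ≈ 1.7320
v(w) = w + w² (v(w) = w² + w = w + w²)
V(L) = ⅓ (V(L) = (3 - 1)/(2*(1 + 2) + 0) = 2/(2*3 + 0) = 2/(6 + 0) = 2/6 = 2*(⅙) = ⅓)
V(N)*(-871) = (⅓)*(-871) = -871/3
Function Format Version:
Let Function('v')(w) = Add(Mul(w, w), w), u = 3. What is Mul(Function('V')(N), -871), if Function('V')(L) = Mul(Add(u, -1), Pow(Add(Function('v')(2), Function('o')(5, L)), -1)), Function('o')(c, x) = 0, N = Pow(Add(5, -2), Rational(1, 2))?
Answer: Rational(-871, 3) ≈ -290.33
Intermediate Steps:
N = Pow(3, Rational(1, 2)) ≈ 1.7320
Function('v')(w) = Add(w, Pow(w, 2)) (Function('v')(w) = Add(Pow(w, 2), w) = Add(w, Pow(w, 2)))
Function('V')(L) = Rational(1, 3) (Function('V')(L) = Mul(Add(3, -1), Pow(Add(Mul(2, Add(1, 2)), 0), -1)) = Mul(2, Pow(Add(Mul(2, 3), 0), -1)) = Mul(2, Pow(Add(6, 0), -1)) = Mul(2, Pow(6, -1)) = Mul(2, Rational(1, 6)) = Rational(1, 3))
Mul(Function('V')(N), -871) = Mul(Rational(1, 3), -871) = Rational(-871, 3)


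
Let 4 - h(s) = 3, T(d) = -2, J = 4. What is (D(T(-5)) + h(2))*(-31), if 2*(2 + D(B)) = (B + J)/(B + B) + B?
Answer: 279/4 ≈ 69.750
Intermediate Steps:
h(s) = 1 (h(s) = 4 - 1*3 = 4 - 3 = 1)
D(B) = -2 + B/2 + (4 + B)/(4*B) (D(B) = -2 + ((B + 4)/(B + B) + B)/2 = -2 + ((4 + B)/((2*B)) + B)/2 = -2 + ((4 + B)*(1/(2*B)) + B)/2 = -2 + ((4 + B)/(2*B) + B)/2 = -2 + (B + (4 + B)/(2*B))/2 = -2 + (B/2 + (4 + B)/(4*B)) = -2 + B/2 + (4 + B)/(4*B))
(D(T(-5)) + h(2))*(-31) = ((-7/4 + 1/(-2) + (½)*(-2)) + 1)*(-31) = ((-7/4 - ½ - 1) + 1)*(-31) = (-13/4 + 1)*(-31) = -9/4*(-31) = 279/4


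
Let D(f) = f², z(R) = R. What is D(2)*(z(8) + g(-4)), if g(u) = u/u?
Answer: 36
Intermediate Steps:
g(u) = 1
D(2)*(z(8) + g(-4)) = 2²*(8 + 1) = 4*9 = 36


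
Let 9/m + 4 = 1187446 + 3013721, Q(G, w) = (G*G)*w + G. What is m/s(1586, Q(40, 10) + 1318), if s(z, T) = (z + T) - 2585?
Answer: 3/22908941839 ≈ 1.3095e-10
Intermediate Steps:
Q(G, w) = G + w*G**2 (Q(G, w) = G**2*w + G = w*G**2 + G = G + w*G**2)
s(z, T) = -2585 + T + z (s(z, T) = (T + z) - 2585 = -2585 + T + z)
m = 9/4201163 (m = 9/(-4 + (1187446 + 3013721)) = 9/(-4 + 4201167) = 9/4201163 ≈ 2.1423e-6)
m/s(1586, Q(40, 10) + 1318) = 9/(4201163*(-2585 + (40*(1 + 40*10) + 1318) + 1586)) = 9/(4201163*(-2585 + (40*(1 + 400) + 1318) + 1586)) = 9/(4201163*(-2585 + (40*401 + 1318) + 1586)) = 9/(4201163*(-2585 + (16040 + 1318) + 1586)) = 9/(4201163*(-2585 + 17358 + 1586)) = (9/4201163)/16359 = (9/4201163)*(1/16359) = 3/22908941839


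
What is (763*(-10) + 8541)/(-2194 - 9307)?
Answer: -911/11501 ≈ -0.079211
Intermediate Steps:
(763*(-10) + 8541)/(-2194 - 9307) = (-7630 + 8541)/(-11501) = 911*(-1/11501) = -911/11501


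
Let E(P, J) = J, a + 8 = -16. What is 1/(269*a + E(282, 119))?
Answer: -1/6337 ≈ -0.00015780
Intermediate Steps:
a = -24 (a = -8 - 16 = -24)
1/(269*a + E(282, 119)) = 1/(269*(-24) + 119) = 1/(-6456 + 119) = 1/(-6337) = -1/6337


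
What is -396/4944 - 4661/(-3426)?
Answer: 903637/705756 ≈ 1.2804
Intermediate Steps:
-396/4944 - 4661/(-3426) = -396*1/4944 - 4661*(-1/3426) = -33/412 + 4661/3426 = 903637/705756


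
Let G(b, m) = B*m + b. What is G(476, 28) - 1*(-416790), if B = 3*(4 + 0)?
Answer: 417602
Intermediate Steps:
B = 12 (B = 3*4 = 12)
G(b, m) = b + 12*m (G(b, m) = 12*m + b = b + 12*m)
G(476, 28) - 1*(-416790) = (476 + 12*28) - 1*(-416790) = (476 + 336) + 416790 = 812 + 416790 = 417602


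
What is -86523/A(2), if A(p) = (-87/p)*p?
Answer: 28841/29 ≈ 994.52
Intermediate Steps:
A(p) = -87
-86523/A(2) = -86523/(-87) = -86523*(-1/87) = 28841/29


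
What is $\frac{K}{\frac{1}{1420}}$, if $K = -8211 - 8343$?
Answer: $-23506680$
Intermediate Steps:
$K = -16554$
$\frac{K}{\frac{1}{1420}} = - \frac{16554}{\frac{1}{1420}} = - 16554 \frac{1}{\frac{1}{1420}} = \left(-16554\right) 1420 = -23506680$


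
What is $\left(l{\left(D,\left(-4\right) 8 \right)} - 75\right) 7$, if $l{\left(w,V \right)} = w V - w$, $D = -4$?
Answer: $399$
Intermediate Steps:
$l{\left(w,V \right)} = - w + V w$ ($l{\left(w,V \right)} = V w - w = - w + V w$)
$\left(l{\left(D,\left(-4\right) 8 \right)} - 75\right) 7 = \left(- 4 \left(-1 - 32\right) - 75\right) 7 = \left(\left(-4\right) \left(-33\right) - 75\right) 7 = \left(132 - 75\right) 7 = 57 \cdot 7 = 399$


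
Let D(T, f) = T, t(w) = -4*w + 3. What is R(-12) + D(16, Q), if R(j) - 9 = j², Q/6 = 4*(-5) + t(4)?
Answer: 169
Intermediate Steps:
t(w) = 3 - 4*w
Q = -198 (Q = 6*(4*(-5) + (3 - 4*4)) = 6*(-20 + (3 - 16)) = 6*(-20 - 13) = 6*(-33) = -198)
R(j) = 9 + j²
R(-12) + D(16, Q) = (9 + (-12)²) + 16 = (9 + 144) + 16 = 153 + 16 = 169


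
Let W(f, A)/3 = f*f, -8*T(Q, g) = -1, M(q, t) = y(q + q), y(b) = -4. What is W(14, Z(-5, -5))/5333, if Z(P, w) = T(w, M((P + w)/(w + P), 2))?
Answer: 588/5333 ≈ 0.11026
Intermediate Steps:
M(q, t) = -4
T(Q, g) = ⅛ (T(Q, g) = -⅛*(-1) = ⅛)
Z(P, w) = ⅛
W(f, A) = 3*f² (W(f, A) = 3*(f*f) = 3*f²)
W(14, Z(-5, -5))/5333 = (3*14²)/5333 = (3*196)*(1/5333) = 588*(1/5333) = 588/5333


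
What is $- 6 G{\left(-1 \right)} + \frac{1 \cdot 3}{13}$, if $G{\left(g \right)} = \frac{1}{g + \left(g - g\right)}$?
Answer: $\frac{81}{13} \approx 6.2308$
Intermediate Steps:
$G{\left(g \right)} = \frac{1}{g}$ ($G{\left(g \right)} = \frac{1}{g + 0} = \frac{1}{g}$)
$- 6 G{\left(-1 \right)} + \frac{1 \cdot 3}{13} = - \frac{6}{-1} + \frac{1 \cdot 3}{13} = \left(-6\right) \left(-1\right) + 3 \cdot \frac{1}{13} = 6 + \frac{3}{13} = \frac{81}{13}$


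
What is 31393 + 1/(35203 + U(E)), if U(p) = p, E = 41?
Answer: 1106414893/35244 ≈ 31393.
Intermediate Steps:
31393 + 1/(35203 + U(E)) = 31393 + 1/(35203 + 41) = 31393 + 1/35244 = 1106414893/35244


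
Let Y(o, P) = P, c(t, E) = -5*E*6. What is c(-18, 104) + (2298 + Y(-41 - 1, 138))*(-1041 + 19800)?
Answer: 45693804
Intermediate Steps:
c(t, E) = -30*E
c(-18, 104) + (2298 + Y(-41 - 1, 138))*(-1041 + 19800) = -30*104 + (2298 + 138)*(-1041 + 19800) = -3120 + 2436*18759 = -3120 + 45696924 = 45693804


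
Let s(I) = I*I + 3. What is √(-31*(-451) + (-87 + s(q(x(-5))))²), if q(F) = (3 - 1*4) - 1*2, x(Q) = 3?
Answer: √19606 ≈ 140.02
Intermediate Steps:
q(F) = -3 (q(F) = (3 - 4) - 2 = -1 - 2 = -3)
s(I) = 3 + I² (s(I) = I² + 3 = 3 + I²)
√(-31*(-451) + (-87 + s(q(x(-5))))²) = √(-31*(-451) + (-87 + (3 + (-3)²))²) = √(13981 + (-87 + (3 + 9))²) = √(13981 + (-87 + 12)²) = √(13981 + (-75)²) = √(13981 + 5625) = √19606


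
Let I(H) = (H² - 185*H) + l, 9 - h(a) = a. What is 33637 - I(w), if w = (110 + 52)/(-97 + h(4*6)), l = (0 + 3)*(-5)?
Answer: 104686951/3136 ≈ 33382.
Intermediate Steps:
h(a) = 9 - a
l = -15 (l = 3*(-5) = -15)
w = -81/56 (w = (110 + 52)/(-97 + (9 - 4*6)) = 162/(-97 + (9 - 1*24)) = 162/(-97 + (9 - 24)) = 162/(-97 - 15) = 162/(-112) = 162*(-1/112) = -81/56 ≈ -1.4464)
I(H) = -15 + H² - 185*H (I(H) = (H² - 185*H) - 15 = -15 + H² - 185*H)
33637 - I(w) = 33637 - (-15 + (-81/56)² - 185*(-81/56)) = 33637 - (-15 + 6561/3136 + 14985/56) = 33637 - 1*798681/3136 = 33637 - 798681/3136 = 104686951/3136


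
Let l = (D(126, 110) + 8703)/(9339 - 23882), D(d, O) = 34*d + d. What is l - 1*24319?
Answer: -353684330/14543 ≈ -24320.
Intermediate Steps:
D(d, O) = 35*d
l = -13113/14543 (l = (35*126 + 8703)/(9339 - 23882) = (4410 + 8703)/(-14543) = 13113*(-1/14543) = -13113/14543 ≈ -0.90167)
l - 1*24319 = -13113/14543 - 1*24319 = -13113/14543 - 24319 = -353684330/14543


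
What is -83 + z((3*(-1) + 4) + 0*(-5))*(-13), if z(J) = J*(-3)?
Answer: -44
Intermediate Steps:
z(J) = -3*J
-83 + z((3*(-1) + 4) + 0*(-5))*(-13) = -83 - 3*((3*(-1) + 4) + 0*(-5))*(-13) = -83 - 3*((-3 + 4) + 0)*(-13) = -83 - 3*(1 + 0)*(-13) = -83 - 3*1*(-13) = -83 - 3*(-13) = -83 + 39 = -44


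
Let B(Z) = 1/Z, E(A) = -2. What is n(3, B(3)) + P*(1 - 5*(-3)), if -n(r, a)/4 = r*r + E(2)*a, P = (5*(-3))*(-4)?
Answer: 2780/3 ≈ 926.67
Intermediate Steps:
P = 60 (P = -15*(-4) = 60)
n(r, a) = -4*r² + 8*a (n(r, a) = -4*(r*r - 2*a) = -4*(r² - 2*a) = -4*r² + 8*a)
n(3, B(3)) + P*(1 - 5*(-3)) = (-4*3² + 8/3) + 60*(1 - 5*(-3)) = (-4*9 + 8*(⅓)) + 60*(1 + 15) = (-36 + 8/3) + 60*16 = -100/3 + 960 = 2780/3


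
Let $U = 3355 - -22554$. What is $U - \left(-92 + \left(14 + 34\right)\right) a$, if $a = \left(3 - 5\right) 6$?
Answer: $25381$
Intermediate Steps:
$U = 25909$ ($U = 3355 + 22554 = 25909$)
$a = -12$ ($a = \left(-2\right) 6 = -12$)
$U - \left(-92 + \left(14 + 34\right)\right) a = 25909 - \left(-92 + \left(14 + 34\right)\right) \left(-12\right) = 25909 - \left(-92 + 48\right) \left(-12\right) = 25909 - \left(-44\right) \left(-12\right) = 25909 - 528 = 25381$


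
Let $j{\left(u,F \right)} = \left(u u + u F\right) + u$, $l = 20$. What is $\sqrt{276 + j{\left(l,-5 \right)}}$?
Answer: $2 \sqrt{149} \approx 24.413$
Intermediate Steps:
$j{\left(u,F \right)} = u + u^{2} + F u$ ($j{\left(u,F \right)} = \left(u^{2} + F u\right) + u = u + u^{2} + F u$)
$\sqrt{276 + j{\left(l,-5 \right)}} = \sqrt{276 + 20 \left(1 - 5 + 20\right)} = \sqrt{276 + 20 \cdot 16} = \sqrt{276 + 320} = \sqrt{596} = 2 \sqrt{149}$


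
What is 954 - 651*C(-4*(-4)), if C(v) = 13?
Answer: -7509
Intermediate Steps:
954 - 651*C(-4*(-4)) = 954 - 651*13 = 954 - 8463 = -7509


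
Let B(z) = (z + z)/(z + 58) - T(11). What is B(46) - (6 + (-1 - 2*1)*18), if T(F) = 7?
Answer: 1089/26 ≈ 41.885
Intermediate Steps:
B(z) = -7 + 2*z/(58 + z) (B(z) = (z + z)/(z + 58) - 1*7 = (2*z)/(58 + z) - 7 = 2*z/(58 + z) - 7 = -7 + 2*z/(58 + z))
B(46) - (6 + (-1 - 2*1)*18) = (-406 - 5*46)/(58 + 46) - (6 + (-1 - 2*1)*18) = (-406 - 230)/104 - (6 + (-1 - 2)*18) = (1/104)*(-636) - (6 - 3*18) = -159/26 - (6 - 54) = -159/26 - 1*(-48) = -159/26 + 48 = 1089/26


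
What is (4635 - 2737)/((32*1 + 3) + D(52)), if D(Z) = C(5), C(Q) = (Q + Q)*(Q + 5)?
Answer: 1898/135 ≈ 14.059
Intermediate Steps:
C(Q) = 2*Q*(5 + Q) (C(Q) = (2*Q)*(5 + Q) = 2*Q*(5 + Q))
D(Z) = 100 (D(Z) = 2*5*(5 + 5) = 2*5*10 = 100)
(4635 - 2737)/((32*1 + 3) + D(52)) = (4635 - 2737)/((32*1 + 3) + 100) = 1898/((32 + 3) + 100) = 1898/(35 + 100) = 1898/135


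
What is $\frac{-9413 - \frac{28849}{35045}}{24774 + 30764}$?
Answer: $- \frac{164953717}{973164605} \approx -0.1695$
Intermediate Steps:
$\frac{-9413 - \frac{28849}{35045}}{24774 + 30764} = \frac{-9413 - \frac{28849}{35045}}{55538} = \left(-9413 - \frac{28849}{35045}\right) \frac{1}{55538} = \left(- \frac{329907434}{35045}\right) \frac{1}{55538} = - \frac{164953717}{973164605}$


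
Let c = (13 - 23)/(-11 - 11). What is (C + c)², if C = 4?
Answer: 2401/121 ≈ 19.843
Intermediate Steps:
c = 5/11 (c = -10/(-22) = -10*(-1/22) = 5/11 ≈ 0.45455)
(C + c)² = (4 + 5/11)² = (49/11)² = 2401/121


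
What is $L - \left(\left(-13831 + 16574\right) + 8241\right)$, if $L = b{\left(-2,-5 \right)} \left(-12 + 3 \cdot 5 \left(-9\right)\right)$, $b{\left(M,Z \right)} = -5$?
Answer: $-10249$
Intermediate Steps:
$L = 735$ ($L = - 5 \left(-12 + 3 \cdot 5 \left(-9\right)\right) = - 5 \left(-12 + 15 \left(-9\right)\right) = - 5 \left(-12 - 135\right) = \left(-5\right) \left(-147\right) = 735$)
$L - \left(\left(-13831 + 16574\right) + 8241\right) = 735 - \left(\left(-13831 + 16574\right) + 8241\right) = 735 - \left(2743 + 8241\right) = 735 - 10984 = -10249$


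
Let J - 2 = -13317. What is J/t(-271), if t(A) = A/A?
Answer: -13315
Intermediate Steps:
J = -13315 (J = 2 - 13317 = -13315)
t(A) = 1
J/t(-271) = -13315/1 = -13315*1 = -13315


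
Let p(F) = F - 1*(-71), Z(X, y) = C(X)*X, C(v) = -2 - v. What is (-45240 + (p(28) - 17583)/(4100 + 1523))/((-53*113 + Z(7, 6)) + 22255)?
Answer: -84800668/30369823 ≈ -2.7923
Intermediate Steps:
Z(X, y) = X*(-2 - X) (Z(X, y) = (-2 - X)*X = X*(-2 - X))
p(F) = 71 + F (p(F) = F + 71 = 71 + F)
(-45240 + (p(28) - 17583)/(4100 + 1523))/((-53*113 + Z(7, 6)) + 22255) = (-45240 + ((71 + 28) - 17583)/(4100 + 1523))/((-53*113 - 1*7*(2 + 7)) + 22255) = (-45240 + (99 - 17583)/5623)/((-5989 - 1*7*9) + 22255) = (-45240 - 17484*1/5623)/((-5989 - 63) + 22255) = (-45240 - 17484/5623)/(-6052 + 22255) = -254402004/5623/16203 = -254402004/5623*1/16203 = -84800668/30369823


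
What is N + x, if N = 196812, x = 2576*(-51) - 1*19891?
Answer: 45545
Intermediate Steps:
x = -151267 (x = -131376 - 19891 = -151267)
N + x = 196812 - 151267 = 45545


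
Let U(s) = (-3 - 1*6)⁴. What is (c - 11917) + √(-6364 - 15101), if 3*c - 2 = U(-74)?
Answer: -29188/3 + 9*I*√265 ≈ -9729.3 + 146.51*I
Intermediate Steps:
U(s) = 6561 (U(s) = (-3 - 6)⁴ = (-9)⁴ = 6561)
c = 6563/3 (c = ⅔ + (⅓)*6561 = ⅔ + 2187 = 6563/3 ≈ 2187.7)
(c - 11917) + √(-6364 - 15101) = (6563/3 - 11917) + √(-6364 - 15101) = -29188/3 + √(-21465) = -29188/3 + 9*I*√265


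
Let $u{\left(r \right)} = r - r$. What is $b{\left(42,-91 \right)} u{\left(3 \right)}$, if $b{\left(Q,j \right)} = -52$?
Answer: $0$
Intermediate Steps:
$u{\left(r \right)} = 0$
$b{\left(42,-91 \right)} u{\left(3 \right)} = \left(-52\right) 0 = 0$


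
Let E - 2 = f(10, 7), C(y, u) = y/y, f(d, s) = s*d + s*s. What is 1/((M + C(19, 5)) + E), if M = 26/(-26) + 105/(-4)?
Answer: 4/379 ≈ 0.010554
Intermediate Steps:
f(d, s) = s**2 + d*s (f(d, s) = d*s + s**2 = s**2 + d*s)
C(y, u) = 1
M = -109/4 (M = 26*(-1/26) + 105*(-1/4) = -1 - 105/4 = -109/4 ≈ -27.250)
E = 121 (E = 2 + 7*(10 + 7) = 2 + 7*17 = 2 + 119 = 121)
1/((M + C(19, 5)) + E) = 1/((-109/4 + 1) + 121) = 1/(-105/4 + 121) = 1/(379/4) = 4/379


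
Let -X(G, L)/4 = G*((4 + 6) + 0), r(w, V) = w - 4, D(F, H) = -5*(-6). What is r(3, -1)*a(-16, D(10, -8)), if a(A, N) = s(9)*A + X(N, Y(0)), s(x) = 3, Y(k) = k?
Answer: 1248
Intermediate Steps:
D(F, H) = 30
r(w, V) = -4 + w
X(G, L) = -40*G (X(G, L) = -4*G*((4 + 6) + 0) = -4*G*(10 + 0) = -4*G*10 = -40*G)
a(A, N) = -40*N + 3*A (a(A, N) = 3*A - 40*N = -40*N + 3*A)
r(3, -1)*a(-16, D(10, -8)) = (-4 + 3)*(-40*30 + 3*(-16)) = -(-1200 - 48) = -1*(-1248) = 1248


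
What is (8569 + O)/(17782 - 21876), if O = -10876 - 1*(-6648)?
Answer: -4341/4094 ≈ -1.0603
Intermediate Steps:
O = -4228 (O = -10876 + 6648 = -4228)
(8569 + O)/(17782 - 21876) = (8569 - 4228)/(17782 - 21876) = 4341/(-4094) = 4341*(-1/4094) = -4341/4094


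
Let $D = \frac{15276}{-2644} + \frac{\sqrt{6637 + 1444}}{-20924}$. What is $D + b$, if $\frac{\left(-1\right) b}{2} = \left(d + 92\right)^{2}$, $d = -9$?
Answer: $- \frac{9111077}{661} - \frac{\sqrt{8081}}{20924} \approx -13784.0$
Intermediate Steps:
$D = - \frac{3819}{661} - \frac{\sqrt{8081}}{20924}$ ($D = 15276 \left(- \frac{1}{2644}\right) + \sqrt{8081} \left(- \frac{1}{20924}\right) = - \frac{3819}{661} - \frac{\sqrt{8081}}{20924} \approx -5.7819$)
$b = -13778$ ($b = - 2 \left(-9 + 92\right)^{2} = - 2 \cdot 83^{2} = \left(-2\right) 6889 = -13778$)
$D + b = \left(- \frac{3819}{661} - \frac{\sqrt{8081}}{20924}\right) - 13778 = - \frac{9111077}{661} - \frac{\sqrt{8081}}{20924}$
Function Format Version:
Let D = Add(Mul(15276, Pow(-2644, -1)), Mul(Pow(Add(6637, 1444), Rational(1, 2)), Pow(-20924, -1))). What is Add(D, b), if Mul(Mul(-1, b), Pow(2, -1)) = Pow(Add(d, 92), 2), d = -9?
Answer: Add(Rational(-9111077, 661), Mul(Rational(-1, 20924), Pow(8081, Rational(1, 2)))) ≈ -13784.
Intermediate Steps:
D = Add(Rational(-3819, 661), Mul(Rational(-1, 20924), Pow(8081, Rational(1, 2)))) (D = Add(Mul(15276, Rational(-1, 2644)), Mul(Pow(8081, Rational(1, 2)), Rational(-1, 20924))) = Add(Rational(-3819, 661), Mul(Rational(-1, 20924), Pow(8081, Rational(1, 2)))) ≈ -5.7819)
b = -13778 (b = Mul(-2, Pow(Add(-9, 92), 2)) = Mul(-2, Pow(83, 2)) = Mul(-2, 6889) = -13778)
Add(D, b) = Add(Add(Rational(-3819, 661), Mul(Rational(-1, 20924), Pow(8081, Rational(1, 2)))), -13778) = Add(Rational(-9111077, 661), Mul(Rational(-1, 20924), Pow(8081, Rational(1, 2))))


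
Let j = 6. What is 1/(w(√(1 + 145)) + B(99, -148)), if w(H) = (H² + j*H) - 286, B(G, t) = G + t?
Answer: -21/3385 - 2*√146/10155 ≈ -0.0085836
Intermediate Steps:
w(H) = -286 + H² + 6*H (w(H) = (H² + 6*H) - 286 = -286 + H² + 6*H)
1/(w(√(1 + 145)) + B(99, -148)) = 1/((-286 + (√(1 + 145))² + 6*√(1 + 145)) + (99 - 148)) = 1/((-286 + (√146)² + 6*√146) - 49) = 1/((-286 + 146 + 6*√146) - 49) = 1/((-140 + 6*√146) - 49) = 1/(-189 + 6*√146)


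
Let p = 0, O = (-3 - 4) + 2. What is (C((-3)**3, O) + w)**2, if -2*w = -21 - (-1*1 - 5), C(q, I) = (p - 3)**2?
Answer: 1089/4 ≈ 272.25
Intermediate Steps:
O = -5 (O = -7 + 2 = -5)
C(q, I) = 9 (C(q, I) = (0 - 3)**2 = (-3)**2 = 9)
w = 15/2 (w = -(-21 - (-1*1 - 5))/2 = -(-21 - (-1 - 5))/2 = -(-21 - 1*(-6))/2 = -(-21 + 6)/2 = -1/2*(-15) = 15/2 ≈ 7.5000)
(C((-3)**3, O) + w)**2 = (9 + 15/2)**2 = (33/2)**2 = 1089/4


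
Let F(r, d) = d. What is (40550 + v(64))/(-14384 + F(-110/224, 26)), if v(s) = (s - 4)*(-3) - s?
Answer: -20153/7179 ≈ -2.8072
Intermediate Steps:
v(s) = 12 - 4*s (v(s) = (-4 + s)*(-3) - s = (12 - 3*s) - s = 12 - 4*s)
(40550 + v(64))/(-14384 + F(-110/224, 26)) = (40550 + (12 - 4*64))/(-14384 + 26) = (40550 + (12 - 256))/(-14358) = (40550 - 244)*(-1/14358) = 40306*(-1/14358) = -20153/7179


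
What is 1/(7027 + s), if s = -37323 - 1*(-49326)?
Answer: 1/19030 ≈ 5.2549e-5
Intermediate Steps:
s = 12003 (s = -37323 + 49326 = 12003)
1/(7027 + s) = 1/(7027 + 12003) = 1/19030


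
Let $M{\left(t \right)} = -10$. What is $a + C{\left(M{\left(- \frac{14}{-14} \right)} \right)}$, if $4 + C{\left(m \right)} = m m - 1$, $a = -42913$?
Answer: $-42818$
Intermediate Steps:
$C{\left(m \right)} = -5 + m^{2}$ ($C{\left(m \right)} = -4 + \left(m m - 1\right) = -4 + \left(m^{2} - 1\right) = -4 + \left(-1 + m^{2}\right) = -5 + m^{2}$)
$a + C{\left(M{\left(- \frac{14}{-14} \right)} \right)} = -42913 - \left(5 - \left(-10\right)^{2}\right) = -42913 + \left(-5 + 100\right) = -42913 + 95 = -42818$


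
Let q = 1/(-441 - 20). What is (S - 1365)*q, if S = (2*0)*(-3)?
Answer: 1365/461 ≈ 2.9610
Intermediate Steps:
S = 0 (S = 0*(-3) = 0)
q = -1/461 (q = 1/(-461) = -1/461 ≈ -0.0021692)
(S - 1365)*q = (0 - 1365)*(-1/461) = -1365*(-1/461) = 1365/461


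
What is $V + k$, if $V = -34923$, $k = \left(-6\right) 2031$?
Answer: $-47109$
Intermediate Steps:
$k = -12186$
$V + k = -34923 - 12186 = -47109$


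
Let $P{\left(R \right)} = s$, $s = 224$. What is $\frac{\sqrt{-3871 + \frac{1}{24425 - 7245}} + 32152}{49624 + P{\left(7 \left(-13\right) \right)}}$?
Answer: $\frac{4019}{6231} + \frac{i \sqrt{285633730805}}{428194320} \approx 0.645 + 0.0012481 i$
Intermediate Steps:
$P{\left(R \right)} = 224$
$\frac{\sqrt{-3871 + \frac{1}{24425 - 7245}} + 32152}{49624 + P{\left(7 \left(-13\right) \right)}} = \frac{\sqrt{-3871 + \frac{1}{24425 - 7245}} + 32152}{49624 + 224} = \frac{\sqrt{-3871 + \frac{1}{17180}} + 32152}{49848} = \left(\sqrt{-3871 + \frac{1}{17180}} + 32152\right) \frac{1}{49848} = \left(\sqrt{- \frac{66503779}{17180}} + 32152\right) \frac{1}{49848} = \left(\frac{i \sqrt{285633730805}}{8590} + 32152\right) \frac{1}{49848} = \left(32152 + \frac{i \sqrt{285633730805}}{8590}\right) \frac{1}{49848} = \frac{4019}{6231} + \frac{i \sqrt{285633730805}}{428194320}$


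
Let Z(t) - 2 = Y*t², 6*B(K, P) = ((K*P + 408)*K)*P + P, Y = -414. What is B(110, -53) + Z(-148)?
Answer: -22799317/6 ≈ -3.7999e+6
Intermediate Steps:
B(K, P) = P/6 + K*P*(408 + K*P)/6 (B(K, P) = (((K*P + 408)*K)*P + P)/6 = (((408 + K*P)*K)*P + P)/6 = ((K*(408 + K*P))*P + P)/6 = (K*P*(408 + K*P) + P)/6 = (P + K*P*(408 + K*P))/6 = P/6 + K*P*(408 + K*P)/6)
Z(t) = 2 - 414*t²
B(110, -53) + Z(-148) = (⅙)*(-53)*(1 + 408*110 - 53*110²) + (2 - 414*(-148)²) = (⅙)*(-53)*(1 + 44880 - 53*12100) + (2 - 414*21904) = (⅙)*(-53)*(1 + 44880 - 641300) + (2 - 9068256) = (⅙)*(-53)*(-596419) - 9068254 = 31610207/6 - 9068254 = -22799317/6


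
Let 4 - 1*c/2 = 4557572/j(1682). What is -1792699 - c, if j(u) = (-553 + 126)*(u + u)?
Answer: -643775911435/359107 ≈ -1.7927e+6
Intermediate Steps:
j(u) = -854*u
c = 5151642/359107 (c = 8 - 9115144/((-854*1682)) = 8 - 9115144/(-1436428) = 8 - 9115144*(-1)/1436428 = 8 - 2*(-1139393/359107) = 8 + 2278786/359107 = 5151642/359107 ≈ 14.346)
-1792699 - c = -1792699 - 1*5151642/359107 = -1792699 - 5151642/359107 = -643775911435/359107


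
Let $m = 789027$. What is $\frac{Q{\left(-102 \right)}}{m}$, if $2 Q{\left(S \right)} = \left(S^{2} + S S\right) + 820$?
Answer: $\frac{10814}{789027} \approx 0.013705$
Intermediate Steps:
$Q{\left(S \right)} = 410 + S^{2}$ ($Q{\left(S \right)} = \frac{\left(S^{2} + S S\right) + 820}{2} = \frac{\left(S^{2} + S^{2}\right) + 820}{2} = \frac{2 S^{2} + 820}{2} = \frac{820 + 2 S^{2}}{2} = 410 + S^{2}$)
$\frac{Q{\left(-102 \right)}}{m} = \frac{410 + \left(-102\right)^{2}}{789027} = \left(410 + 10404\right) \frac{1}{789027} = 10814 \cdot \frac{1}{789027} = \frac{10814}{789027}$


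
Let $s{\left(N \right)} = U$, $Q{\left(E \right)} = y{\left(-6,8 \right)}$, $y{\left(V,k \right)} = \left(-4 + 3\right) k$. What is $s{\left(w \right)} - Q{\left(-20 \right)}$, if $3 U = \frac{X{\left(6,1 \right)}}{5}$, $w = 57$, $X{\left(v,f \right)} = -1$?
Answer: $\frac{119}{15} \approx 7.9333$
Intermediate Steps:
$y{\left(V,k \right)} = - k$
$Q{\left(E \right)} = -8$ ($Q{\left(E \right)} = \left(-1\right) 8 = -8$)
$U = - \frac{1}{15}$ ($U = \frac{\left(-1\right) \frac{1}{5}}{3} = \frac{1}{3} \left(- \frac{1}{5}\right) = - \frac{1}{15} \approx -0.066667$)
$s{\left(N \right)} = - \frac{1}{15}$
$s{\left(w \right)} - Q{\left(-20 \right)} = - \frac{1}{15} - -8 = - \frac{1}{15} + 8 = \frac{119}{15}$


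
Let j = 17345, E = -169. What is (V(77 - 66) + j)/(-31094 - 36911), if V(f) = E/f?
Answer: -190626/748055 ≈ -0.25483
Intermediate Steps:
V(f) = -169/f
(V(77 - 66) + j)/(-31094 - 36911) = (-169/(77 - 66) + 17345)/(-31094 - 36911) = (-169/11 + 17345)/(-68005) = (-169*1/11 + 17345)*(-1/68005) = (-169/11 + 17345)*(-1/68005) = (190626/11)*(-1/68005) = -190626/748055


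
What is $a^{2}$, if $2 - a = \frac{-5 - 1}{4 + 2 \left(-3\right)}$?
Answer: $1$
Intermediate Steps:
$a = -1$ ($a = 2 - \frac{-5 - 1}{4 + 2 \left(-3\right)} = 2 - - \frac{6}{4 - 6} = 2 - - \frac{6}{-2} = 2 - \left(-6\right) \left(- \frac{1}{2}\right) = 2 - 3 = -1$)
$a^{2} = \left(-1\right)^{2} = 1$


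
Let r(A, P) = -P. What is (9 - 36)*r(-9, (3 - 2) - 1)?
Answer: 0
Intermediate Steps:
(9 - 36)*r(-9, (3 - 2) - 1) = (9 - 36)*(-((3 - 2) - 1)) = -(-27)*(1 - 1) = -(-27)*0 = -27*0 = 0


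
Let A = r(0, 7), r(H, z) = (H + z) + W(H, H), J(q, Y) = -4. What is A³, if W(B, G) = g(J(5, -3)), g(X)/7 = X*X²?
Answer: -85766121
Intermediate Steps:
g(X) = 7*X³ (g(X) = 7*(X*X²) = 7*X³)
W(B, G) = -448 (W(B, G) = 7*(-4)³ = 7*(-64) = -448)
r(H, z) = -448 + H + z (r(H, z) = (H + z) - 448 = -448 + H + z)
A = -441 (A = -448 + 0 + 7 = -441)
A³ = (-441)³ = -85766121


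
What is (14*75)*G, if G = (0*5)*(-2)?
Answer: 0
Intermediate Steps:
G = 0 (G = 0*(-2) = 0)
(14*75)*G = (14*75)*0 = 1050*0 = 0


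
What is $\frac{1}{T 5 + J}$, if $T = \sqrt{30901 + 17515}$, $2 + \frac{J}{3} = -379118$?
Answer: $- \frac{14217}{16169831990} - \frac{\sqrt{3026}}{64679327960} \approx -8.8008 \cdot 10^{-7}$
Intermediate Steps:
$J = -1137360$ ($J = -6 + 3 \left(-379118\right) = -6 - 1137354 = -1137360$)
$T = 4 \sqrt{3026}$ ($T = \sqrt{48416} = 4 \sqrt{3026} \approx 220.04$)
$\frac{1}{T 5 + J} = \frac{1}{4 \sqrt{3026} \cdot 5 - 1137360} = \frac{1}{20 \sqrt{3026} - 1137360} = \frac{1}{-1137360 + 20 \sqrt{3026}}$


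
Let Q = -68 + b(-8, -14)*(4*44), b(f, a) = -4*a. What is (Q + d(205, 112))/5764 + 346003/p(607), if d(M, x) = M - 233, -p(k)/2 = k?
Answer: -495628163/1749374 ≈ -283.32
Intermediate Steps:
Q = 9788 (Q = -68 + (-4*(-14))*(4*44) = -68 + 56*176 = -68 + 9856 = 9788)
p(k) = -2*k
d(M, x) = -233 + M
(Q + d(205, 112))/5764 + 346003/p(607) = (9788 + (-233 + 205))/5764 + 346003/((-2*607)) = (9788 - 28)*(1/5764) + 346003/(-1214) = 9760*(1/5764) + 346003*(-1/1214) = 2440/1441 - 346003/1214 = -495628163/1749374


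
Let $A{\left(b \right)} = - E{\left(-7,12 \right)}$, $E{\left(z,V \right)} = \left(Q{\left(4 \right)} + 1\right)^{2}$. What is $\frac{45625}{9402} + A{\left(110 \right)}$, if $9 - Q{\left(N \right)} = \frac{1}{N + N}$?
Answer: $- \frac{27878941}{300864} \approx -92.663$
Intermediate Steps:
$Q{\left(N \right)} = 9 - \frac{1}{2 N}$ ($Q{\left(N \right)} = 9 - \frac{1}{N + N} = 9 - \frac{1}{2 N}$)
$E{\left(z,V \right)} = \frac{6241}{64}$ ($E{\left(z,V \right)} = \left(\left(9 - \frac{1}{2 \cdot 4}\right) + 1\right)^{2} = \left(\left(9 - \frac{1}{8}\right) + 1\right)^{2} = \left(\frac{71}{8} + 1\right)^{2} = \left(\frac{79}{8}\right)^{2} = \frac{6241}{64}$)
$A{\left(b \right)} = - \frac{6241}{64}$ ($A{\left(b \right)} = \left(-1\right) \frac{6241}{64} = - \frac{6241}{64}$)
$\frac{45625}{9402} + A{\left(110 \right)} = \frac{45625}{9402} - \frac{6241}{64} = - \frac{27878941}{300864}$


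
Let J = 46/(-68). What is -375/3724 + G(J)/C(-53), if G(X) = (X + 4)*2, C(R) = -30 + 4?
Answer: -293281/823004 ≈ -0.35635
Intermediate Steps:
C(R) = -26
J = -23/34 (J = 46*(-1/68) = -23/34 ≈ -0.67647)
G(X) = 8 + 2*X (G(X) = (4 + X)*2 = 8 + 2*X)
-375/3724 + G(J)/C(-53) = -375/3724 + (8 + 2*(-23/34))/(-26) = -375*1/3724 + (8 - 23/17)*(-1/26) = -375/3724 + (113/17)*(-1/26) = -375/3724 - 113/442 = -293281/823004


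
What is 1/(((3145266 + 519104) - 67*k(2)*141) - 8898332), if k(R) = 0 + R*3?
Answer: -1/5290644 ≈ -1.8901e-7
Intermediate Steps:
k(R) = 3*R (k(R) = 0 + 3*R = 3*R)
1/(((3145266 + 519104) - 67*k(2)*141) - 8898332) = 1/(((3145266 + 519104) - 201*2*141) - 8898332) = 1/((3664370 - 67*6*141) - 8898332) = 1/((3664370 - 402*141) - 8898332) = 1/((3664370 - 56682) - 8898332) = 1/(3607688 - 8898332) = 1/(-5290644) = -1/5290644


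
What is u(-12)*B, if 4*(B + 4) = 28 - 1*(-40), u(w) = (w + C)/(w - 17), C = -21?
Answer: 429/29 ≈ 14.793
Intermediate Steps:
u(w) = (-21 + w)/(-17 + w) (u(w) = (w - 21)/(w - 17) = (-21 + w)/(-17 + w))
B = 13 (B = -4 + (28 - 1*(-40))/4 = -4 + (28 + 40)/4 = -4 + (1/4)*68 = -4 + 17 = 13)
u(-12)*B = ((-21 - 12)/(-17 - 12))*13 = (-33/(-29))*13 = -1/29*(-33)*13 = (33/29)*13 = 429/29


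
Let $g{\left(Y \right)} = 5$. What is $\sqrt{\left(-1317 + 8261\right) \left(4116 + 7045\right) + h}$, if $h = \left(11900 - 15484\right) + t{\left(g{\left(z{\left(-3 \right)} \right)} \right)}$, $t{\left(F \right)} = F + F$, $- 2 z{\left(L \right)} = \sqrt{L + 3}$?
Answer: $\sqrt{77498410} \approx 8803.3$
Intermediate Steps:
$z{\left(L \right)} = - \frac{\sqrt{3 + L}}{2}$ ($z{\left(L \right)} = - \frac{\sqrt{L + 3}}{2} = - \frac{\sqrt{3 + L}}{2}$)
$t{\left(F \right)} = 2 F$
$h = -3574$ ($h = \left(11900 - 15484\right) + 2 \cdot 5 = -3584 + 10 = -3574$)
$\sqrt{\left(-1317 + 8261\right) \left(4116 + 7045\right) + h} = \sqrt{\left(-1317 + 8261\right) \left(4116 + 7045\right) - 3574} = \sqrt{6944 \cdot 11161 - 3574} = \sqrt{77501984 - 3574} = \sqrt{77498410}$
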